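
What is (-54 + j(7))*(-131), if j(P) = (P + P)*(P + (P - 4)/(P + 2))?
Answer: -19126/3 ≈ -6375.3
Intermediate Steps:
j(P) = 2*P*(P + (-4 + P)/(2 + P)) (j(P) = (2*P)*(P + (-4 + P)/(2 + P)) = 2*P*(P + (-4 + P)/(2 + P)))
(-54 + j(7))*(-131) = (-54 + 2*7*(-4 + 7² + 3*7)/(2 + 7))*(-131) = (-54 + 2*7*(-4 + 49 + 21)/9)*(-131) = (-54 + 2*7*(⅑)*66)*(-131) = (-54 + 308/3)*(-131) = (146/3)*(-131) = -19126/3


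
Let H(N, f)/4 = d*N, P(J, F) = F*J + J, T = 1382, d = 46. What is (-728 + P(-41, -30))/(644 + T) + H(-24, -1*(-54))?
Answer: -8946355/2026 ≈ -4415.8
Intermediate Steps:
P(J, F) = J + F*J
H(N, f) = 184*N (H(N, f) = 4*(46*N) = 184*N)
(-728 + P(-41, -30))/(644 + T) + H(-24, -1*(-54)) = (-728 - 41*(1 - 30))/(644 + 1382) + 184*(-24) = (-728 - 41*(-29))/2026 - 4416 = (-728 + 1189)*(1/2026) - 4416 = 461*(1/2026) - 4416 = 461/2026 - 4416 = -8946355/2026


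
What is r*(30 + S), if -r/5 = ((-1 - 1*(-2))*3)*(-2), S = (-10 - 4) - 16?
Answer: 0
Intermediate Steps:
S = -30 (S = -14 - 16 = -30)
r = 30 (r = -5*(-1 - 1*(-2))*3*(-2) = -5*(-1 + 2)*3*(-2) = -5*1*3*(-2) = -15*(-2) = -5*(-6) = 30)
r*(30 + S) = 30*(30 - 30) = 30*0 = 0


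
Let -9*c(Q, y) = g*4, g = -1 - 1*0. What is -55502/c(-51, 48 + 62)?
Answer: -249759/2 ≈ -1.2488e+5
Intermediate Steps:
g = -1 (g = -1 + 0 = -1)
c(Q, y) = 4/9 (c(Q, y) = -(-1)*4/9 = -⅑*(-4) = 4/9)
-55502/c(-51, 48 + 62) = -55502/4/9 = -55502*9/4 = -249759/2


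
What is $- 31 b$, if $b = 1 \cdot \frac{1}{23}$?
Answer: $- \frac{31}{23} \approx -1.3478$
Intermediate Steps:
$b = \frac{1}{23}$ ($b = 1 \cdot \frac{1}{23} = \frac{1}{23} \approx 0.043478$)
$- 31 b = \left(-31\right) \frac{1}{23} = - \frac{31}{23}$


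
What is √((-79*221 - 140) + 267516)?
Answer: √249917 ≈ 499.92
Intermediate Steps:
√((-79*221 - 140) + 267516) = √((-17459 - 140) + 267516) = √(-17599 + 267516) = √249917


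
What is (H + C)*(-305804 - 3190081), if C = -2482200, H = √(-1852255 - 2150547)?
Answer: 8677485747000 - 3495885*I*√4002802 ≈ 8.6775e+12 - 6.9942e+9*I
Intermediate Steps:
H = I*√4002802 (H = √(-4002802) = I*√4002802 ≈ 2000.7*I)
(H + C)*(-305804 - 3190081) = (I*√4002802 - 2482200)*(-305804 - 3190081) = (-2482200 + I*√4002802)*(-3495885) = 8677485747000 - 3495885*I*√4002802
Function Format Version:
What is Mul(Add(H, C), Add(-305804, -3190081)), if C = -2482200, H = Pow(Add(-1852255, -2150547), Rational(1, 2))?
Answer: Add(8677485747000, Mul(-3495885, I, Pow(4002802, Rational(1, 2)))) ≈ Add(8.6775e+12, Mul(-6.9942e+9, I))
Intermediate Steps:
H = Mul(I, Pow(4002802, Rational(1, 2))) (H = Pow(-4002802, Rational(1, 2)) = Mul(I, Pow(4002802, Rational(1, 2))) ≈ Mul(2000.7, I))
Mul(Add(H, C), Add(-305804, -3190081)) = Mul(Add(Mul(I, Pow(4002802, Rational(1, 2))), -2482200), Add(-305804, -3190081)) = Mul(Add(-2482200, Mul(I, Pow(4002802, Rational(1, 2)))), -3495885) = Add(8677485747000, Mul(-3495885, I, Pow(4002802, Rational(1, 2))))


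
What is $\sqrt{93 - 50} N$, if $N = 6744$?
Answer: $6744 \sqrt{43} \approx 44223.0$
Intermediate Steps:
$\sqrt{93 - 50} N = \sqrt{93 - 50} \cdot 6744 = \sqrt{43} \cdot 6744 = 6744 \sqrt{43}$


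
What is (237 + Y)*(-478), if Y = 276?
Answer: -245214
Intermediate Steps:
(237 + Y)*(-478) = (237 + 276)*(-478) = 513*(-478) = -245214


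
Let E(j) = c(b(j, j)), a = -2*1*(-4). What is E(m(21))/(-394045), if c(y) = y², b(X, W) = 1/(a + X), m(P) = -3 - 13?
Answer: -1/25218880 ≈ -3.9653e-8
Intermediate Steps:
m(P) = -16
a = 8 (a = -2*(-4) = 8)
b(X, W) = 1/(8 + X)
E(j) = (8 + j)⁻² (E(j) = (1/(8 + j))² = (8 + j)⁻²)
E(m(21))/(-394045) = 1/((8 - 16)²*(-394045)) = -1/394045/(-8)² = (1/64)*(-1/394045) = -1/25218880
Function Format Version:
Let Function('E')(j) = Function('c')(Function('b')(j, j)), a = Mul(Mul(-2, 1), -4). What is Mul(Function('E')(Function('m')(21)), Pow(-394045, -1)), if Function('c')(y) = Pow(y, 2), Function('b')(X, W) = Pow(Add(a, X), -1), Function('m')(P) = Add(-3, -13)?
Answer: Rational(-1, 25218880) ≈ -3.9653e-8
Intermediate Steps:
Function('m')(P) = -16
a = 8 (a = Mul(-2, -4) = 8)
Function('b')(X, W) = Pow(Add(8, X), -1)
Function('E')(j) = Pow(Add(8, j), -2) (Function('E')(j) = Pow(Pow(Add(8, j), -1), 2) = Pow(Add(8, j), -2))
Mul(Function('E')(Function('m')(21)), Pow(-394045, -1)) = Mul(Pow(Add(8, -16), -2), Pow(-394045, -1)) = Mul(Pow(-8, -2), Rational(-1, 394045)) = Mul(Rational(1, 64), Rational(-1, 394045)) = Rational(-1, 25218880)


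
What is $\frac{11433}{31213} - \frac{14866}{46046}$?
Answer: $\frac{343030}{7896889} \approx 0.043439$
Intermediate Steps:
$\frac{11433}{31213} - \frac{14866}{46046} = 11433 \cdot \frac{1}{31213} - \frac{7433}{23023} = \frac{11433}{31213} - \frac{7433}{23023} = \frac{343030}{7896889}$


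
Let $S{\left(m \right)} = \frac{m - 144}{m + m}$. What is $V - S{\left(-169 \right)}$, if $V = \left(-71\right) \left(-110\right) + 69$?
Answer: $\frac{2662789}{338} \approx 7878.1$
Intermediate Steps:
$V = 7879$ ($V = 7810 + 69 = 7879$)
$S{\left(m \right)} = \frac{-144 + m}{2 m}$
$V - S{\left(-169 \right)} = 7879 - \frac{-144 - 169}{2 \left(-169\right)} = 7879 - \frac{1}{2} \left(- \frac{1}{169}\right) \left(-313\right) = 7879 - \frac{313}{338} = \frac{2662789}{338}$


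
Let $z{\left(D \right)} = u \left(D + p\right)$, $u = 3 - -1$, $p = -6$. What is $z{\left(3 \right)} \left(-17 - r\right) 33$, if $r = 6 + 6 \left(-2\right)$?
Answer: $4356$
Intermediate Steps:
$u = 4$ ($u = 3 + 1 = 4$)
$z{\left(D \right)} = -24 + 4 D$ ($z{\left(D \right)} = 4 \left(D - 6\right) = 4 \left(-6 + D\right) = -24 + 4 D$)
$r = -6$ ($r = 6 - 12 = -6$)
$z{\left(3 \right)} \left(-17 - r\right) 33 = \left(-24 + 4 \cdot 3\right) \left(-17 - -6\right) 33 = \left(-24 + 12\right) \left(-17 + 6\right) 33 = \left(-12\right) \left(-11\right) 33 = 132 \cdot 33 = 4356$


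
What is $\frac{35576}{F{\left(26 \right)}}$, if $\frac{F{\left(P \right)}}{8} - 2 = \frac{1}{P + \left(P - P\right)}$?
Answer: $\frac{115622}{53} \approx 2181.5$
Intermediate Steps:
$F{\left(P \right)} = 16 + \frac{8}{P}$ ($F{\left(P \right)} = 16 + \frac{8}{P + \left(P - P\right)} = 16 + \frac{8}{P + 0} = 16 + \frac{8}{P}$)
$\frac{35576}{F{\left(26 \right)}} = \frac{35576}{16 + \frac{8}{26}} = \frac{35576}{16 + 8 \cdot \frac{1}{26}} = \frac{35576}{16 + \frac{4}{13}} = \frac{35576}{\frac{212}{13}} = 35576 \cdot \frac{13}{212} = \frac{115622}{53}$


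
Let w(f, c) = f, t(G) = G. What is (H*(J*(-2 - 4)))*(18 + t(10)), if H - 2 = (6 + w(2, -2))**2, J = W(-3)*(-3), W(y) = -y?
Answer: 99792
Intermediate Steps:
J = -9 (J = -1*(-3)*(-3) = 3*(-3) = -9)
H = 66 (H = 2 + (6 + 2)**2 = 2 + 8**2 = 2 + 64 = 66)
(H*(J*(-2 - 4)))*(18 + t(10)) = (66*(-9*(-2 - 4)))*(18 + 10) = (66*(-9*(-6)))*28 = (66*54)*28 = 3564*28 = 99792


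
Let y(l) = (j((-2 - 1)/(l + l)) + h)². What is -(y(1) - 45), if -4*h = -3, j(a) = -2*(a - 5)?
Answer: -2305/16 ≈ -144.06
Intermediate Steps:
j(a) = 10 - 2*a (j(a) = -2*(-5 + a) = 10 - 2*a)
h = ¾ (h = -¼*(-3) = ¾ ≈ 0.75000)
y(l) = (43/4 + 3/l)² (y(l) = ((10 - 2*(-2 - 1)/(l + l)) + ¾)² = ((10 - (-6)/(2*l)) + ¾)² = ((10 - (-6)*1/(2*l)) + ¾)² = ((10 - (-3)/l) + ¾)² = ((10 + 3/l) + ¾)² = (43/4 + 3/l)²)
-(y(1) - 45) = -((1/16)*(12 + 43*1)²/1² - 45) = -((1/16)*1*(12 + 43)² - 45) = -((1/16)*1*55² - 45) = -((1/16)*1*3025 - 45) = -(3025/16 - 45) = -1*2305/16 = -2305/16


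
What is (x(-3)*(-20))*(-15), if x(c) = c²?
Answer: 2700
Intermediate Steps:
(x(-3)*(-20))*(-15) = ((-3)²*(-20))*(-15) = (9*(-20))*(-15) = -180*(-15) = 2700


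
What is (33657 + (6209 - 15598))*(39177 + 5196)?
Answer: 1076843964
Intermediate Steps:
(33657 + (6209 - 15598))*(39177 + 5196) = (33657 - 9389)*44373 = 24268*44373 = 1076843964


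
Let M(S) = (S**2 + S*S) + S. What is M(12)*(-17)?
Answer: -5100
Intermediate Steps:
M(S) = S + 2*S**2 (M(S) = (S**2 + S**2) + S = 2*S**2 + S = S + 2*S**2)
M(12)*(-17) = (12*(1 + 2*12))*(-17) = (12*(1 + 24))*(-17) = (12*25)*(-17) = 300*(-17) = -5100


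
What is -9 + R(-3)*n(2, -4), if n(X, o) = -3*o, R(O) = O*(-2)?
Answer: 63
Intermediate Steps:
R(O) = -2*O
-9 + R(-3)*n(2, -4) = -9 + (-2*(-3))*(-3*(-4)) = -9 + 6*12 = -9 + 72 = 63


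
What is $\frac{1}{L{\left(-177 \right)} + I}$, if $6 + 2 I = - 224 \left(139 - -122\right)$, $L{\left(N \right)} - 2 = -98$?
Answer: $- \frac{1}{29331} \approx -3.4094 \cdot 10^{-5}$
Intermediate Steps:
$L{\left(N \right)} = -96$ ($L{\left(N \right)} = 2 - 98 = -96$)
$I = -29235$ ($I = -3 + \frac{\left(-224\right) \left(139 - -122\right)}{2} = -3 + \frac{\left(-224\right) \left(139 + 122\right)}{2} = -3 + \frac{\left(-224\right) 261}{2} = -3 + \frac{1}{2} \left(-58464\right) = -3 - 29232 = -29235$)
$\frac{1}{L{\left(-177 \right)} + I} = \frac{1}{-96 - 29235} = \frac{1}{-29331} = - \frac{1}{29331}$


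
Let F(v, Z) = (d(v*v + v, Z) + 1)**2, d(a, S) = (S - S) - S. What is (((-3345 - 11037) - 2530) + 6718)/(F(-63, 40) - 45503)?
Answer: 5097/21991 ≈ 0.23178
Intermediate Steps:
d(a, S) = -S (d(a, S) = 0 - S = -S)
F(v, Z) = (1 - Z)**2 (F(v, Z) = (-Z + 1)**2 = (1 - Z)**2)
(((-3345 - 11037) - 2530) + 6718)/(F(-63, 40) - 45503) = (((-3345 - 11037) - 2530) + 6718)/((-1 + 40)**2 - 45503) = ((-14382 - 2530) + 6718)/(39**2 - 45503) = (-16912 + 6718)/(1521 - 45503) = -10194/(-43982) = -10194*(-1/43982) = 5097/21991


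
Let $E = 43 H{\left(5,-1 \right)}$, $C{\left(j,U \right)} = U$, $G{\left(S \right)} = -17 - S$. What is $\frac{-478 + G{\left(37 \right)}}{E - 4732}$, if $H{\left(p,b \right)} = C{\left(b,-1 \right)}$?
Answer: $\frac{532}{4775} \approx 0.11141$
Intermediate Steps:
$H{\left(p,b \right)} = -1$
$E = -43$ ($E = 43 \left(-1\right) = -43$)
$\frac{-478 + G{\left(37 \right)}}{E - 4732} = \frac{-478 - 54}{-43 - 4732} = \frac{-478 - 54}{-4775} = \left(-478 - 54\right) \left(- \frac{1}{4775}\right) = \left(-532\right) \left(- \frac{1}{4775}\right) = \frac{532}{4775}$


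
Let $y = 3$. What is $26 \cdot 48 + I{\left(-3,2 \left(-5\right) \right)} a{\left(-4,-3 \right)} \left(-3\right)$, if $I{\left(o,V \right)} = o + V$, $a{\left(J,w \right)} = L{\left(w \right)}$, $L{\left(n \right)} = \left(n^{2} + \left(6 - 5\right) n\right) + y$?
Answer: $1599$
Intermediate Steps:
$L{\left(n \right)} = 3 + n + n^{2}$ ($L{\left(n \right)} = \left(n^{2} + \left(6 - 5\right) n\right) + 3 = \left(n^{2} + 1 n\right) + 3 = \left(n^{2} + n\right) + 3 = \left(n + n^{2}\right) + 3 = 3 + n + n^{2}$)
$a{\left(J,w \right)} = 3 + w + w^{2}$
$I{\left(o,V \right)} = V + o$
$26 \cdot 48 + I{\left(-3,2 \left(-5\right) \right)} a{\left(-4,-3 \right)} \left(-3\right) = 26 \cdot 48 + \left(2 \left(-5\right) - 3\right) \left(3 - 3 + \left(-3\right)^{2}\right) \left(-3\right) = 1248 + \left(-10 - 3\right) \left(3 - 3 + 9\right) \left(-3\right) = 1248 + \left(-13\right) 9 \left(-3\right) = 1248 - -351 = 1248 + 351 = 1599$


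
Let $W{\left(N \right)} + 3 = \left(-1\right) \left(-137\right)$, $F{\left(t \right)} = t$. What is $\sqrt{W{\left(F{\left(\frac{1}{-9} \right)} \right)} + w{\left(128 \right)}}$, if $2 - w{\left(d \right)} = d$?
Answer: $2 \sqrt{2} \approx 2.8284$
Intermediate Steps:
$w{\left(d \right)} = 2 - d$
$W{\left(N \right)} = 134$ ($W{\left(N \right)} = -3 - -137 = -3 + 137 = 134$)
$\sqrt{W{\left(F{\left(\frac{1}{-9} \right)} \right)} + w{\left(128 \right)}} = \sqrt{134 + \left(2 - 128\right)} = \sqrt{134 - 126} = \sqrt{8} = 2 \sqrt{2}$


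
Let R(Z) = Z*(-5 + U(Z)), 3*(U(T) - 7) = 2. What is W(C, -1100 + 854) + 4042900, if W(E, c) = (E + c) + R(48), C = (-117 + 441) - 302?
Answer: 4042804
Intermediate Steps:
U(T) = 23/3 (U(T) = 7 + (⅓)*2 = 7 + ⅔ = 23/3)
R(Z) = 8*Z/3 (R(Z) = Z*(-5 + 23/3) = Z*(8/3) = 8*Z/3)
C = 22 (C = 324 - 302 = 22)
W(E, c) = 128 + E + c (W(E, c) = (E + c) + (8/3)*48 = (E + c) + 128 = 128 + E + c)
W(C, -1100 + 854) + 4042900 = (128 + 22 + (-1100 + 854)) + 4042900 = (128 + 22 - 246) + 4042900 = -96 + 4042900 = 4042804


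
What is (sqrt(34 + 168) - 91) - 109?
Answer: -200 + sqrt(202) ≈ -185.79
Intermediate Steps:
(sqrt(34 + 168) - 91) - 109 = (sqrt(202) - 91) - 109 = (-91 + sqrt(202)) - 109 = -200 + sqrt(202)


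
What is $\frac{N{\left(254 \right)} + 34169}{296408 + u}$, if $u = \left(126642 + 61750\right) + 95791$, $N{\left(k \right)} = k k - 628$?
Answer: $\frac{98057}{580591} \approx 0.16889$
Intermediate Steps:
$N{\left(k \right)} = -628 + k^{2}$ ($N{\left(k \right)} = k^{2} - 628 = -628 + k^{2}$)
$u = 284183$ ($u = 188392 + 95791 = 284183$)
$\frac{N{\left(254 \right)} + 34169}{296408 + u} = \frac{\left(-628 + 254^{2}\right) + 34169}{296408 + 284183} = \frac{\left(-628 + 64516\right) + 34169}{580591} = \left(63888 + 34169\right) \frac{1}{580591} = 98057 \cdot \frac{1}{580591} = \frac{98057}{580591}$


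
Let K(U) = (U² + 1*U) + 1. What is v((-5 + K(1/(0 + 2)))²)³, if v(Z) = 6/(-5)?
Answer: -216/125 ≈ -1.7280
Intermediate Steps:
K(U) = 1 + U + U² (K(U) = (U² + U) + 1 = (U + U²) + 1 = 1 + U + U²)
v(Z) = -6/5 (v(Z) = 6*(-⅕) = -6/5)
v((-5 + K(1/(0 + 2)))²)³ = (-6/5)³ = -216/125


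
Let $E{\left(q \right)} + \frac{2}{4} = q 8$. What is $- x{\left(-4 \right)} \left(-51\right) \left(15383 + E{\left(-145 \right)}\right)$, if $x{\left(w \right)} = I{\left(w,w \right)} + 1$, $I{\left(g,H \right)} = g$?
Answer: $- \frac{4352085}{2} \approx -2.176 \cdot 10^{6}$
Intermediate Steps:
$E{\left(q \right)} = - \frac{1}{2} + 8 q$ ($E{\left(q \right)} = - \frac{1}{2} + q 8 = - \frac{1}{2} + 8 q$)
$x{\left(w \right)} = 1 + w$ ($x{\left(w \right)} = w + 1 = 1 + w$)
$- x{\left(-4 \right)} \left(-51\right) \left(15383 + E{\left(-145 \right)}\right) = - \left(1 - 4\right) \left(-51\right) \left(15383 + \left(- \frac{1}{2} + 8 \left(-145\right)\right)\right) = - \left(-3\right) \left(-51\right) \left(15383 - \frac{2321}{2}\right) = - 153 \left(15383 - \frac{2321}{2}\right) = - \frac{153 \cdot 28445}{2} = \left(-1\right) \frac{4352085}{2} = - \frac{4352085}{2}$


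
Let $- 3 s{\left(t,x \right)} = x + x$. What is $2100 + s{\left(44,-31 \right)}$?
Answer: $\frac{6362}{3} \approx 2120.7$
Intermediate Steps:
$s{\left(t,x \right)} = - \frac{2 x}{3}$ ($s{\left(t,x \right)} = - \frac{x + x}{3} = - \frac{2 x}{3}$)
$2100 + s{\left(44,-31 \right)} = 2100 - - \frac{62}{3} = 2100 + \frac{62}{3} = \frac{6362}{3}$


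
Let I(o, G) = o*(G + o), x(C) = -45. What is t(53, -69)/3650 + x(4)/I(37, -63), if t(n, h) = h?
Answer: 24468/877825 ≈ 0.027873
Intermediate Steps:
t(53, -69)/3650 + x(4)/I(37, -63) = -69/3650 - 45*1/(37*(-63 + 37)) = -69*1/3650 - 45/(37*(-26)) = -69/3650 - 45/(-962) = -69/3650 - 45*(-1/962) = -69/3650 + 45/962 = 24468/877825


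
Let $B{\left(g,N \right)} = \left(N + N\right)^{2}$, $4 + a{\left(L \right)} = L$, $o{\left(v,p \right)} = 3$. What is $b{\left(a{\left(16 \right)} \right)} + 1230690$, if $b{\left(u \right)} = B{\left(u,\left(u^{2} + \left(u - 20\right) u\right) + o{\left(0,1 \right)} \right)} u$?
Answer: $1355538$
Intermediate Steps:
$a{\left(L \right)} = -4 + L$
$B{\left(g,N \right)} = 4 N^{2}$ ($B{\left(g,N \right)} = \left(2 N\right)^{2} = 4 N^{2}$)
$b{\left(u \right)} = 4 u \left(3 + u^{2} + u \left(-20 + u\right)\right)^{2}$ ($b{\left(u \right)} = 4 \left(\left(u^{2} + \left(u - 20\right) u\right) + 3\right)^{2} u = 4 \left(\left(u^{2} + \left(-20 + u\right) u\right) + 3\right)^{2} u = 4 \left(\left(u^{2} + u \left(-20 + u\right)\right) + 3\right)^{2} u = 4 \left(3 + u^{2} + u \left(-20 + u\right)\right)^{2} u = 4 u \left(3 + u^{2} + u \left(-20 + u\right)\right)^{2}$)
$b{\left(a{\left(16 \right)} \right)} + 1230690 = 4 \left(-4 + 16\right) \left(3 - 20 \left(-4 + 16\right) + 2 \left(-4 + 16\right)^{2}\right)^{2} + 1230690 = 4 \cdot 12 \left(3 - 240 + 2 \cdot 12^{2}\right)^{2} + 1230690 = 4 \cdot 12 \left(3 - 240 + 2 \cdot 144\right)^{2} + 1230690 = 4 \cdot 12 \left(3 - 240 + 288\right)^{2} + 1230690 = 4 \cdot 12 \cdot 51^{2} + 1230690 = 4 \cdot 12 \cdot 2601 + 1230690 = 124848 + 1230690 = 1355538$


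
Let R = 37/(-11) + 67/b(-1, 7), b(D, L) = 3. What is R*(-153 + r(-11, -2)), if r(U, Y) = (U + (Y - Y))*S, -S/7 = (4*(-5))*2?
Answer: -2023858/33 ≈ -61329.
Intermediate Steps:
S = 280 (S = -7*4*(-5)*2 = -(-140)*2 = -7*(-40) = 280)
R = 626/33 (R = 37/(-11) + 67/3 = 37*(-1/11) + 67*(⅓) = -37/11 + 67/3 = 626/33 ≈ 18.970)
r(U, Y) = 280*U (r(U, Y) = (U + (Y - Y))*280 = (U + 0)*280 = U*280 = 280*U)
R*(-153 + r(-11, -2)) = 626*(-153 + 280*(-11))/33 = 626*(-153 - 3080)/33 = (626/33)*(-3233) = -2023858/33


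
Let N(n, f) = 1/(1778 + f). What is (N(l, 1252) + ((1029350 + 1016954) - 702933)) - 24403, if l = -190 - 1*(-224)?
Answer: 3996473041/3030 ≈ 1.3190e+6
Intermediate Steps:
l = 34 (l = -190 + 224 = 34)
(N(l, 1252) + ((1029350 + 1016954) - 702933)) - 24403 = (1/(1778 + 1252) + ((1029350 + 1016954) - 702933)) - 24403 = (1/3030 + (2046304 - 702933)) - 24403 = (1/3030 + 1343371) - 24403 = 4070414131/3030 - 24403 = 3996473041/3030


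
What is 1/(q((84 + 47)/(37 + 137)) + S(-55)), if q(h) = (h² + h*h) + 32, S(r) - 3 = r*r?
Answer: 15138/46339441 ≈ 0.00032668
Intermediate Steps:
S(r) = 3 + r² (S(r) = 3 + r*r = 3 + r²)
q(h) = 32 + 2*h² (q(h) = (h² + h²) + 32 = 2*h² + 32 = 32 + 2*h²)
1/(q((84 + 47)/(37 + 137)) + S(-55)) = 1/((32 + 2*((84 + 47)/(37 + 137))²) + (3 + (-55)²)) = 1/((32 + 2*(131/174)²) + (3 + 3025)) = 1/((32 + 2*(131*(1/174))²) + 3028) = 1/((32 + 2*(131/174)²) + 3028) = 1/((32 + 2*(17161/30276)) + 3028) = 1/((32 + 17161/15138) + 3028) = 1/(501577/15138 + 3028) = 1/(46339441/15138) = 15138/46339441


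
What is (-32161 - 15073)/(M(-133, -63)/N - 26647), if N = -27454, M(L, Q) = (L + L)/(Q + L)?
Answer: 1650424664/931084941 ≈ 1.7726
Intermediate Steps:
M(L, Q) = 2*L/(L + Q) (M(L, Q) = (2*L)/(L + Q) = 2*L/(L + Q))
(-32161 - 15073)/(M(-133, -63)/N - 26647) = (-32161 - 15073)/((2*(-133)/(-133 - 63))/(-27454) - 26647) = -47234/((2*(-133)/(-196))*(-1/27454) - 26647) = -47234/((2*(-133)*(-1/196))*(-1/27454) - 26647) = -47234/((19/14)*(-1/27454) - 26647) = -47234/(-19/384356 - 26647) = -47234/(-10241934351/384356) = -47234*(-384356/10241934351) = 1650424664/931084941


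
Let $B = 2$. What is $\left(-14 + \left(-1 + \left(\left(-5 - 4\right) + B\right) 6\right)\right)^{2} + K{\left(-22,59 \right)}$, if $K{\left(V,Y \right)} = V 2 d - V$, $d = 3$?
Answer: $3139$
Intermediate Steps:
$K{\left(V,Y \right)} = 5 V$ ($K{\left(V,Y \right)} = V 2 \cdot 3 - V = 2 V 3 - V = 6 V - V = 5 V$)
$\left(-14 + \left(-1 + \left(\left(-5 - 4\right) + B\right) 6\right)\right)^{2} + K{\left(-22,59 \right)} = \left(-14 + \left(-1 + \left(\left(-5 - 4\right) + 2\right) 6\right)\right)^{2} + 5 \left(-22\right) = \left(-14 + \left(-1 + \left(-9 + 2\right) 6\right)\right)^{2} - 110 = \left(-14 - 43\right)^{2} - 110 = \left(-57\right)^{2} - 110 = 3249 - 110 = 3139$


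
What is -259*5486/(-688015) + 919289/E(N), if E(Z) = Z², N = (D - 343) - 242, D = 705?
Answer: 3529433551/53553600 ≈ 65.905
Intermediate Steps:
N = 120 (N = (705 - 343) - 242 = 362 - 242 = 120)
-259*5486/(-688015) + 919289/E(N) = -259*5486/(-688015) + 919289/(120²) = -1420874*(-1/688015) + 919289/14400 = 38402/18595 + 919289*(1/14400) = 38402/18595 + 919289/14400 = 3529433551/53553600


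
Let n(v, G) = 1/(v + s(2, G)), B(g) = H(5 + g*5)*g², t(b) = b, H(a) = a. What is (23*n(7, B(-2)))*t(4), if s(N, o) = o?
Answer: -92/13 ≈ -7.0769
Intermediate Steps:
B(g) = g²*(5 + 5*g) (B(g) = (5 + g*5)*g² = (5 + 5*g)*g² = g²*(5 + 5*g))
n(v, G) = 1/(G + v) (n(v, G) = 1/(v + G) = 1/(G + v))
(23*n(7, B(-2)))*t(4) = (23/(5*(-2)²*(1 - 2) + 7))*4 = (23/(5*4*(-1) + 7))*4 = (23/(-20 + 7))*4 = (23/(-13))*4 = (23*(-1/13))*4 = -23/13*4 = -92/13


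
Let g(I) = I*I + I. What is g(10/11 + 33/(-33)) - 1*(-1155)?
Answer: 139745/121 ≈ 1154.9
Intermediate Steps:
g(I) = I + I² (g(I) = I² + I = I + I²)
g(10/11 + 33/(-33)) - 1*(-1155) = (10/11 + 33/(-33))*(1 + (10/11 + 33/(-33))) - 1*(-1155) = (10*(1/11) + 33*(-1/33))*(1 + (10*(1/11) + 33*(-1/33))) + 1155 = (10/11 - 1)*(1 + (10/11 - 1)) + 1155 = -(1 - 1/11)/11 + 1155 = -1/11*10/11 + 1155 = -10/121 + 1155 = 139745/121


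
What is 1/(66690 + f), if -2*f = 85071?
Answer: 2/48309 ≈ 4.1400e-5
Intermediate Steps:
f = -85071/2 (f = -½*85071 = -85071/2 ≈ -42536.)
1/(66690 + f) = 1/(66690 - 85071/2) = 1/(48309/2) = 2/48309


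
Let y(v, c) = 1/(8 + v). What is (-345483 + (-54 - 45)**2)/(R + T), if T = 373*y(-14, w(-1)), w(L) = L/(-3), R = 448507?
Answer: -2014092/2690669 ≈ -0.74855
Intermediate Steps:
w(L) = -L/3 (w(L) = L*(-1/3) = -L/3)
T = -373/6 (T = 373/(8 - 14) = 373/(-6) = 373*(-1/6) = -373/6 ≈ -62.167)
(-345483 + (-54 - 45)**2)/(R + T) = (-345483 + (-54 - 45)**2)/(448507 - 373/6) = (-345483 + (-99)**2)/(2690669/6) = (-345483 + 9801)*(6/2690669) = -335682*6/2690669 = -2014092/2690669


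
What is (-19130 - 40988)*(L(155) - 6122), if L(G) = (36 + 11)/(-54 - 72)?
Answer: 23188083721/63 ≈ 3.6807e+8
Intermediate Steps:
L(G) = -47/126 (L(G) = 47/(-126) = 47*(-1/126) = -47/126)
(-19130 - 40988)*(L(155) - 6122) = (-19130 - 40988)*(-47/126 - 6122) = -60118*(-771419/126) = 23188083721/63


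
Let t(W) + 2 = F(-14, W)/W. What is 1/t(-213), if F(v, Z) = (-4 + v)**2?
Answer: -71/250 ≈ -0.28400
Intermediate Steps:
t(W) = -2 + 324/W (t(W) = -2 + (-4 - 14)**2/W = -2 + (-18)**2/W = -2 + 324/W)
1/t(-213) = 1/(-2 + 324/(-213)) = 1/(-2 + 324*(-1/213)) = 1/(-2 - 108/71) = 1/(-250/71) = -71/250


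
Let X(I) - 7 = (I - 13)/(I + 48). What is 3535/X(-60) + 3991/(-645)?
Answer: 26734313/101265 ≈ 264.00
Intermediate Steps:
X(I) = 7 + (-13 + I)/(48 + I) (X(I) = 7 + (I - 13)/(I + 48) = 7 + (-13 + I)/(48 + I))
3535/X(-60) + 3991/(-645) = 3535/(((323 + 8*(-60))/(48 - 60))) + 3991/(-645) = 3535/(((323 - 480)/(-12))) + 3991*(-1/645) = 3535/((-1/12*(-157))) - 3991/645 = 3535/(157/12) - 3991/645 = 3535*(12/157) - 3991/645 = 42420/157 - 3991/645 = 26734313/101265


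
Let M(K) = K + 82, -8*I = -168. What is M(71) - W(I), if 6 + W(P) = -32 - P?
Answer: 212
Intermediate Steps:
I = 21 (I = -⅛*(-168) = 21)
W(P) = -38 - P (W(P) = -6 + (-32 - P) = -38 - P)
M(K) = 82 + K
M(71) - W(I) = (82 + 71) - (-38 - 1*21) = 153 - (-38 - 21) = 153 - 1*(-59) = 153 + 59 = 212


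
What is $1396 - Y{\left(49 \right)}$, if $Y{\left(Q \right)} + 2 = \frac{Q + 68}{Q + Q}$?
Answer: $\frac{136887}{98} \approx 1396.8$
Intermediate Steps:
$Y{\left(Q \right)} = -2 + \frac{68 + Q}{2 Q}$ ($Y{\left(Q \right)} = -2 + \frac{Q + 68}{Q + Q} = -2 + \frac{68 + Q}{2 Q}$)
$1396 - Y{\left(49 \right)} = 1396 - \left(- \frac{3}{2} + \frac{34}{49}\right) = 1396 - - \frac{79}{98} = 1396 + \frac{79}{98} = \frac{136887}{98}$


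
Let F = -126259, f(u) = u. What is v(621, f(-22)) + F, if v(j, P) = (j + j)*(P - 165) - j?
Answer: -359134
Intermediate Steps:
v(j, P) = -j + 2*j*(-165 + P) (v(j, P) = (2*j)*(-165 + P) - j = 2*j*(-165 + P) - j = -j + 2*j*(-165 + P))
v(621, f(-22)) + F = 621*(-331 + 2*(-22)) - 126259 = 621*(-331 - 44) - 126259 = 621*(-375) - 126259 = -232875 - 126259 = -359134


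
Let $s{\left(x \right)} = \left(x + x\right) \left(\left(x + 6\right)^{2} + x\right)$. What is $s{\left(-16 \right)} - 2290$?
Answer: $-4978$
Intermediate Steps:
$s{\left(x \right)} = 2 x \left(x + \left(6 + x\right)^{2}\right)$ ($s{\left(x \right)} = 2 x \left(\left(6 + x\right)^{2} + x\right) = 2 x \left(x + \left(6 + x\right)^{2}\right)$)
$s{\left(-16 \right)} - 2290 = 2 \left(-16\right) \left(-16 + \left(6 - 16\right)^{2}\right) - 2290 = 2 \left(-16\right) \left(-16 + \left(-10\right)^{2}\right) - 2290 = 2 \left(-16\right) \left(-16 + 100\right) - 2290 = 2 \left(-16\right) 84 - 2290 = -2688 - 2290 = -4978$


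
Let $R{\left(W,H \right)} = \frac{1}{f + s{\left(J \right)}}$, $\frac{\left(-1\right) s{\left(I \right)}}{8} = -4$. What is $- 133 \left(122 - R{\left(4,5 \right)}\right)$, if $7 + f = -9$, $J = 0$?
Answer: $- \frac{259483}{16} \approx -16218.0$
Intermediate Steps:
$s{\left(I \right)} = 32$ ($s{\left(I \right)} = \left(-8\right) \left(-4\right) = 32$)
$f = -16$ ($f = -7 - 9 = -16$)
$R{\left(W,H \right)} = \frac{1}{16}$ ($R{\left(W,H \right)} = \frac{1}{-16 + 32} = \frac{1}{16}$)
$- 133 \left(122 - R{\left(4,5 \right)}\right) = - 133 \left(122 - \frac{1}{16}\right) = \left(-133\right) \frac{1951}{16} = - \frac{259483}{16}$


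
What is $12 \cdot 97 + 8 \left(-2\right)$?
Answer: $1148$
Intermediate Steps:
$12 \cdot 97 + 8 \left(-2\right) = 1164 - 16 = 1148$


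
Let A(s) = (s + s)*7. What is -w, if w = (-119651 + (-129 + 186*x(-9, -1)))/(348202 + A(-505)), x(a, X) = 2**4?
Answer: 29201/85283 ≈ 0.34240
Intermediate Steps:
x(a, X) = 16
A(s) = 14*s (A(s) = (2*s)*7 = 14*s)
w = -29201/85283 (w = (-119651 + (-129 + 186*16))/(348202 + 14*(-505)) = (-119651 + (-129 + 2976))/(348202 - 7070) = (-119651 + 2847)/341132 = -116804*1/341132 = -29201/85283 ≈ -0.34240)
-w = -1*(-29201/85283) = 29201/85283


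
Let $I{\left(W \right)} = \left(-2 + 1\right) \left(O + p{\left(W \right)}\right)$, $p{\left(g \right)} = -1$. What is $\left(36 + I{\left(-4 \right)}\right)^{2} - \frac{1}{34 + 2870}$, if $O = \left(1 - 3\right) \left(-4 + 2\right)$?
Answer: $\frac{3162455}{2904} \approx 1089.0$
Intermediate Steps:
$O = 4$ ($O = \left(-2\right) \left(-2\right) = 4$)
$I{\left(W \right)} = -3$ ($I{\left(W \right)} = \left(-2 + 1\right) \left(4 - 1\right) = \left(-1\right) 3 = -3$)
$\left(36 + I{\left(-4 \right)}\right)^{2} - \frac{1}{34 + 2870} = \left(36 - 3\right)^{2} - \frac{1}{34 + 2870} = 33^{2} - \frac{1}{2904} = 1089 - \frac{1}{2904} = \frac{3162455}{2904}$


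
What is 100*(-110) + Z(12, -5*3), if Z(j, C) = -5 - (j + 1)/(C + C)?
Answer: -330137/30 ≈ -11005.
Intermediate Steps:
Z(j, C) = -5 - (1 + j)/(2*C)
100*(-110) + Z(12, -5*3) = 100*(-110) + (-1 - 1*12 - (-50)*3)/(2*((-5*3))) = -11000 + (1/2)*(-1 - 12 - 10*(-15))/(-15) = -11000 + (1/2)*(-1/15)*(-1 - 12 + 150) = -11000 + (1/2)*(-1/15)*137 = -11000 - 137/30 = -330137/30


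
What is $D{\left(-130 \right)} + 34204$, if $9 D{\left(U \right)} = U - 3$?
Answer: $\frac{307703}{9} \approx 34189.0$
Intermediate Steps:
$D{\left(U \right)} = - \frac{1}{3} + \frac{U}{9}$ ($D{\left(U \right)} = \frac{U - 3}{9} = \frac{-3 + U}{9} = - \frac{1}{3} + \frac{U}{9}$)
$D{\left(-130 \right)} + 34204 = \left(- \frac{1}{3} + \frac{1}{9} \left(-130\right)\right) + 34204 = \left(- \frac{1}{3} - \frac{130}{9}\right) + 34204 = - \frac{133}{9} + 34204 = \frac{307703}{9}$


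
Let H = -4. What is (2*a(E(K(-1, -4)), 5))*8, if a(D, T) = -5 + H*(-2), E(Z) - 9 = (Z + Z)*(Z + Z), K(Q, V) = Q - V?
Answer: 48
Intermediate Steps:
E(Z) = 9 + 4*Z² (E(Z) = 9 + (Z + Z)*(Z + Z) = 9 + (2*Z)*(2*Z) = 9 + 4*Z²)
a(D, T) = 3 (a(D, T) = -5 - 4*(-2) = -5 + 8 = 3)
(2*a(E(K(-1, -4)), 5))*8 = (2*3)*8 = 6*8 = 48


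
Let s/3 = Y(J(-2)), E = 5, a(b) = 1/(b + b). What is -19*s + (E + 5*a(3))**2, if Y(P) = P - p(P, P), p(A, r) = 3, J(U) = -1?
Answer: 9433/36 ≈ 262.03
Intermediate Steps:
a(b) = 1/(2*b)
Y(P) = -3 + P (Y(P) = P - 1*3 = P - 3 = -3 + P)
s = -12 (s = 3*(-3 - 1) = 3*(-4) = -12)
-19*s + (E + 5*a(3))**2 = -19*(-12) + (5 + 5*((1/2)/3))**2 = 228 + (5 + 5*((1/2)*(1/3)))**2 = 228 + (5 + 5*(1/6))**2 = 228 + (5 + 5/6)**2 = 228 + (35/6)**2 = 228 + 1225/36 = 9433/36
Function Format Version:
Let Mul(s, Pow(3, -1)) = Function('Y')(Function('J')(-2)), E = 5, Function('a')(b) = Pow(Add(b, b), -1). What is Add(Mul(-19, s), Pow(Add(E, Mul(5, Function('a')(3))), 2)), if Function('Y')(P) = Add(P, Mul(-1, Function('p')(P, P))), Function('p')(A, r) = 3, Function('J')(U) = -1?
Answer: Rational(9433, 36) ≈ 262.03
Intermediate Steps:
Function('a')(b) = Mul(Rational(1, 2), Pow(b, -1)) (Function('a')(b) = Pow(Mul(2, b), -1) = Mul(Rational(1, 2), Pow(b, -1)))
Function('Y')(P) = Add(-3, P) (Function('Y')(P) = Add(P, Mul(-1, 3)) = Add(P, -3) = Add(-3, P))
s = -12 (s = Mul(3, Add(-3, -1)) = Mul(3, -4) = -12)
Add(Mul(-19, s), Pow(Add(E, Mul(5, Function('a')(3))), 2)) = Add(Mul(-19, -12), Pow(Add(5, Mul(5, Mul(Rational(1, 2), Pow(3, -1)))), 2)) = Add(228, Pow(Add(5, Mul(5, Mul(Rational(1, 2), Rational(1, 3)))), 2)) = Add(228, Pow(Add(5, Mul(5, Rational(1, 6))), 2)) = Add(228, Pow(Add(5, Rational(5, 6)), 2)) = Add(228, Pow(Rational(35, 6), 2)) = Add(228, Rational(1225, 36)) = Rational(9433, 36)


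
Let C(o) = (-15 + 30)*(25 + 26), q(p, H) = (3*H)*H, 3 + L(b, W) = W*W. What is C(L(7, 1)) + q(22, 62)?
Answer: 12297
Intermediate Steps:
L(b, W) = -3 + W**2 (L(b, W) = -3 + W*W = -3 + W**2)
q(p, H) = 3*H**2
C(o) = 765 (C(o) = 15*51 = 765)
C(L(7, 1)) + q(22, 62) = 765 + 3*62**2 = 765 + 3*3844 = 765 + 11532 = 12297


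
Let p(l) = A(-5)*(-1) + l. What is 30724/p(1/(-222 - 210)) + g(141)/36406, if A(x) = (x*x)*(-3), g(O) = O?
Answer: 483212960067/1179517994 ≈ 409.67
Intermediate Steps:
A(x) = -3*x² (A(x) = x²*(-3) = -3*x²)
p(l) = 75 + l (p(l) = -3*(-5)²*(-1) + l = -3*25*(-1) + l = -75*(-1) + l = 75 + l)
30724/p(1/(-222 - 210)) + g(141)/36406 = 30724/(75 + 1/(-222 - 210)) + 141/36406 = 30724/(75 + 1/(-432)) + 141*(1/36406) = 30724/(75 - 1/432) + 141/36406 = 30724/(32399/432) + 141/36406 = 30724*(432/32399) + 141/36406 = 13272768/32399 + 141/36406 = 483212960067/1179517994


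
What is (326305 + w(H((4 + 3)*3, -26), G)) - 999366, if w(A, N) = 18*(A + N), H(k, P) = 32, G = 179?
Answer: -669263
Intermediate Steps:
w(A, N) = 18*A + 18*N
(326305 + w(H((4 + 3)*3, -26), G)) - 999366 = (326305 + (18*32 + 18*179)) - 999366 = (326305 + (576 + 3222)) - 999366 = (326305 + 3798) - 999366 = 330103 - 999366 = -669263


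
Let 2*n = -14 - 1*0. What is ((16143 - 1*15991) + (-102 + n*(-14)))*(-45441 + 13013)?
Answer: -4799344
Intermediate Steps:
n = -7 (n = (-14 - 1*0)/2 = (-14 + 0)/2 = (1/2)*(-14) = -7)
((16143 - 1*15991) + (-102 + n*(-14)))*(-45441 + 13013) = ((16143 - 1*15991) + (-102 - 7*(-14)))*(-45441 + 13013) = ((16143 - 15991) + (-102 + 98))*(-32428) = (152 - 4)*(-32428) = 148*(-32428) = -4799344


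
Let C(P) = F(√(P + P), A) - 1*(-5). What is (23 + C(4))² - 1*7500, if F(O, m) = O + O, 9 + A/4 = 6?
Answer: -6684 + 224*√2 ≈ -6367.2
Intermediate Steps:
A = -12 (A = -36 + 4*6 = -36 + 24 = -12)
F(O, m) = 2*O
C(P) = 5 + 2*√2*√P (C(P) = 2*√(P + P) - 1*(-5) = 2*√(2*P) + 5 = 2*(√2*√P) + 5 = 2*√2*√P + 5 = 5 + 2*√2*√P)
(23 + C(4))² - 1*7500 = (23 + (5 + 2*√2*√4))² - 1*7500 = (23 + (5 + 2*√2*2))² - 7500 = (23 + (5 + 4*√2))² - 7500 = (28 + 4*√2)² - 7500 = -7500 + (28 + 4*√2)²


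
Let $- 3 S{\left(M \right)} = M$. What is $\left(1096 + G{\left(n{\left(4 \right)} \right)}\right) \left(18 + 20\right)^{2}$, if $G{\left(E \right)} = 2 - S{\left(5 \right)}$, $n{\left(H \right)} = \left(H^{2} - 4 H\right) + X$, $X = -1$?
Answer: $\frac{4763756}{3} \approx 1.5879 \cdot 10^{6}$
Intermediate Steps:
$S{\left(M \right)} = - \frac{M}{3}$
$n{\left(H \right)} = -1 + H^{2} - 4 H$ ($n{\left(H \right)} = \left(H^{2} - 4 H\right) - 1 = -1 + H^{2} - 4 H$)
$G{\left(E \right)} = \frac{11}{3}$ ($G{\left(E \right)} = 2 - \left(- \frac{1}{3}\right) 5 = 2 - - \frac{5}{3} = 2 + \frac{5}{3} = \frac{11}{3}$)
$\left(1096 + G{\left(n{\left(4 \right)} \right)}\right) \left(18 + 20\right)^{2} = \left(1096 + \frac{11}{3}\right) \left(18 + 20\right)^{2} = \frac{3299 \cdot 38^{2}}{3} = \frac{3299}{3} \cdot 1444 = \frac{4763756}{3}$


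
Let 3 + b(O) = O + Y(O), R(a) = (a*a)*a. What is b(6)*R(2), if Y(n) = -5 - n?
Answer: -64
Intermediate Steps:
R(a) = a**3 (R(a) = a**2*a = a**3)
b(O) = -8 (b(O) = -3 + (O + (-5 - O)) = -3 - 5 = -8)
b(6)*R(2) = -8*2**3 = -8*8 = -64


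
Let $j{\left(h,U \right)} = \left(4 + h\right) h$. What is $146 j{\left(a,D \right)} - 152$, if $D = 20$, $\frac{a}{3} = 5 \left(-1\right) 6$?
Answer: $1129888$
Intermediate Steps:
$a = -90$ ($a = 3 \cdot 5 \left(-1\right) 6 = 3 \left(\left(-5\right) 6\right) = 3 \left(-30\right) = -90$)
$j{\left(h,U \right)} = h \left(4 + h\right)$
$146 j{\left(a,D \right)} - 152 = 146 \left(- 90 \left(4 - 90\right)\right) - 152 = 146 \left(\left(-90\right) \left(-86\right)\right) - 152 = 146 \cdot 7740 - 152 = 1130040 - 152 = 1129888$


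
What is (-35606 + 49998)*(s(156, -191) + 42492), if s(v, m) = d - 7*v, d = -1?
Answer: 595814408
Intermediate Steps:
s(v, m) = -1 - 7*v
(-35606 + 49998)*(s(156, -191) + 42492) = (-35606 + 49998)*((-1 - 7*156) + 42492) = 14392*((-1 - 1092) + 42492) = 14392*(-1093 + 42492) = 14392*41399 = 595814408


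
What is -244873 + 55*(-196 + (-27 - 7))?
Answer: -257523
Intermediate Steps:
-244873 + 55*(-196 + (-27 - 7)) = -244873 + 55*(-196 - 34) = -244873 + 55*(-230) = -244873 - 12650 = -257523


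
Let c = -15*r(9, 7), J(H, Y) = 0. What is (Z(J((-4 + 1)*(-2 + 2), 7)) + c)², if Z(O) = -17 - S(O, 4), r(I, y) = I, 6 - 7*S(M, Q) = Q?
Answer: 1136356/49 ≈ 23191.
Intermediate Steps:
S(M, Q) = 6/7 - Q/7
c = -135 (c = -15*9 = -135)
Z(O) = -121/7 (Z(O) = -17 - (6/7 - ⅐*4) = -17 - (6/7 - 4/7) = -17 - 1*2/7 = -17 - 2/7 = -121/7)
(Z(J((-4 + 1)*(-2 + 2), 7)) + c)² = (-121/7 - 135)² = (-1066/7)² = 1136356/49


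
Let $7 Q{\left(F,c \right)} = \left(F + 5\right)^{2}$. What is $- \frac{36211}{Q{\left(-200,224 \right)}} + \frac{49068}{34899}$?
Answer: $- \frac{2326761041}{442344825} \approx -5.2601$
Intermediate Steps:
$Q{\left(F,c \right)} = \frac{\left(5 + F\right)^{2}}{7}$ ($Q{\left(F,c \right)} = \frac{\left(F + 5\right)^{2}}{7} = \frac{\left(5 + F\right)^{2}}{7}$)
$- \frac{36211}{Q{\left(-200,224 \right)}} + \frac{49068}{34899} = - \frac{36211}{\frac{1}{7} \left(5 - 200\right)^{2}} + \frac{49068}{34899} = - \frac{36211}{\frac{1}{7} \left(-195\right)^{2}} + 49068 \cdot \frac{1}{34899} = - \frac{36211}{\frac{1}{7} \cdot 38025} + \frac{16356}{11633} = - \frac{36211}{\frac{38025}{7}} + \frac{16356}{11633} = \left(-36211\right) \frac{7}{38025} + \frac{16356}{11633} = - \frac{253477}{38025} + \frac{16356}{11633} = - \frac{2326761041}{442344825}$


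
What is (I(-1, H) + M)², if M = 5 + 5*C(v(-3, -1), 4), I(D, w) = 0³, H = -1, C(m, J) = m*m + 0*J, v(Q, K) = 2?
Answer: 625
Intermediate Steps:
C(m, J) = m² (C(m, J) = m² + 0 = m²)
I(D, w) = 0
M = 25 (M = 5 + 5*2² = 5 + 5*4 = 5 + 20 = 25)
(I(-1, H) + M)² = (0 + 25)² = 25² = 625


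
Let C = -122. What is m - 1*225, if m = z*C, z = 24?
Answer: -3153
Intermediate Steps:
m = -2928 (m = 24*(-122) = -2928)
m - 1*225 = -2928 - 1*225 = -2928 - 225 = -3153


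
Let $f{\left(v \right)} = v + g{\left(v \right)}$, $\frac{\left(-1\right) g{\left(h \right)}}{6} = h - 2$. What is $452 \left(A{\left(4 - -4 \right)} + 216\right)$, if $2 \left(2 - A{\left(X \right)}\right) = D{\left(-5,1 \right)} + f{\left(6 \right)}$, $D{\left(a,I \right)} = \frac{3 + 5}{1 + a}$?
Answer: $103056$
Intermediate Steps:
$g{\left(h \right)} = 12 - 6 h$ ($g{\left(h \right)} = - 6 \left(h - 2\right) = - 6 \left(-2 + h\right) = 12 - 6 h$)
$f{\left(v \right)} = 12 - 5 v$ ($f{\left(v \right)} = v - \left(-12 + 6 v\right) = 12 - 5 v$)
$D{\left(a,I \right)} = \frac{8}{1 + a}$
$A{\left(X \right)} = 12$ ($A{\left(X \right)} = 2 - \frac{\frac{8}{1 - 5} + \left(12 - 30\right)}{2} = 2 - \frac{\frac{8}{-4} + \left(12 - 30\right)}{2} = 2 - \frac{8 \left(- \frac{1}{4}\right) - 18}{2} = 2 - \frac{-2 - 18}{2} = 2 - -10 = 2 + 10 = 12$)
$452 \left(A{\left(4 - -4 \right)} + 216\right) = 452 \left(12 + 216\right) = 452 \cdot 228 = 103056$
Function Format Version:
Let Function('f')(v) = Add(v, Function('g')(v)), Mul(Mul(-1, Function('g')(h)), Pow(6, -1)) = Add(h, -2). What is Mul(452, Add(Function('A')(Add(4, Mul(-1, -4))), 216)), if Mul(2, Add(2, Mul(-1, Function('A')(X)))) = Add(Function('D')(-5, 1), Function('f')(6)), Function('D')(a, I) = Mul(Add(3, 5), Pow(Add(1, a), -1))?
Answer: 103056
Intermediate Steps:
Function('g')(h) = Add(12, Mul(-6, h)) (Function('g')(h) = Mul(-6, Add(h, -2)) = Mul(-6, Add(-2, h)) = Add(12, Mul(-6, h)))
Function('f')(v) = Add(12, Mul(-5, v)) (Function('f')(v) = Add(v, Add(12, Mul(-6, v))) = Add(12, Mul(-5, v)))
Function('D')(a, I) = Mul(8, Pow(Add(1, a), -1))
Function('A')(X) = 12 (Function('A')(X) = Add(2, Mul(Rational(-1, 2), Add(Mul(8, Pow(Add(1, -5), -1)), Add(12, Mul(-5, 6))))) = Add(2, Mul(Rational(-1, 2), Add(Mul(8, Pow(-4, -1)), Add(12, -30)))) = Add(2, Mul(Rational(-1, 2), Add(Mul(8, Rational(-1, 4)), -18))) = Add(2, Mul(Rational(-1, 2), Add(-2, -18))) = Add(2, Mul(Rational(-1, 2), -20)) = Add(2, 10) = 12)
Mul(452, Add(Function('A')(Add(4, Mul(-1, -4))), 216)) = Mul(452, Add(12, 216)) = Mul(452, 228) = 103056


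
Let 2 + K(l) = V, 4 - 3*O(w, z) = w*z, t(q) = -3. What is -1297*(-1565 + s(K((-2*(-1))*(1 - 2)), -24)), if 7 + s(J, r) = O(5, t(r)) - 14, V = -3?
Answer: 6146483/3 ≈ 2.0488e+6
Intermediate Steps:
O(w, z) = 4/3 - w*z/3
K(l) = -5 (K(l) = -2 - 3 = -5)
s(J, r) = -44/3 (s(J, r) = -7 + ((4/3 - ⅓*5*(-3)) - 14) = -7 + ((4/3 + 5) - 14) = -7 + (19/3 - 14) = -7 - 23/3 = -44/3)
-1297*(-1565 + s(K((-2*(-1))*(1 - 2)), -24)) = -1297*(-1565 - 44/3) = -1297*(-4739/3) = 6146483/3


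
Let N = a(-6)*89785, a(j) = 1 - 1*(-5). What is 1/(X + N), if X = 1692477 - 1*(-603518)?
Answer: 1/2834705 ≈ 3.5277e-7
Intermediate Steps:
X = 2295995 (X = 1692477 + 603518 = 2295995)
a(j) = 6 (a(j) = 1 + 5 = 6)
N = 538710 (N = 6*89785 = 538710)
1/(X + N) = 1/(2295995 + 538710) = 1/2834705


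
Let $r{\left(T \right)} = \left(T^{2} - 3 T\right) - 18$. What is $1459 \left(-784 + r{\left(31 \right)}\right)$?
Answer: $96294$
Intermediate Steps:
$r{\left(T \right)} = -18 + T^{2} - 3 T$
$1459 \left(-784 + r{\left(31 \right)}\right) = 1459 \left(-784 - \left(111 - 961\right)\right) = 1459 \left(-784 - -850\right) = 1459 \left(-784 + 850\right) = 1459 \cdot 66 = 96294$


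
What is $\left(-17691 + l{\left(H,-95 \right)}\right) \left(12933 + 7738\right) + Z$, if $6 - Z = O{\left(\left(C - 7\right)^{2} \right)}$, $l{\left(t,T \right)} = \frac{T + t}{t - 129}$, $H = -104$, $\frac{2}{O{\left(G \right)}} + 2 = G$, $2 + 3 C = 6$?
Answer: $- \frac{23089690266500}{63143} \approx -3.6567 \cdot 10^{8}$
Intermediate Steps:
$C = \frac{4}{3}$ ($C = - \frac{2}{3} + \frac{1}{3} \cdot 6 = - \frac{2}{3} + 2 = \frac{4}{3} \approx 1.3333$)
$O{\left(G \right)} = \frac{2}{-2 + G}$
$l{\left(t,T \right)} = \frac{T + t}{-129 + t}$
$Z = \frac{1608}{271}$ ($Z = 6 - \frac{2}{-2 + \left(\frac{4}{3} - 7\right)^{2}} = 6 - \frac{2}{-2 + \left(- \frac{17}{3}\right)^{2}} = 6 - \frac{2}{-2 + \frac{289}{9}} = 6 - \frac{2}{\frac{271}{9}} = 6 - 2 \cdot \frac{9}{271} = 6 - \frac{18}{271} = \frac{1608}{271} \approx 5.9336$)
$\left(-17691 + l{\left(H,-95 \right)}\right) \left(12933 + 7738\right) + Z = \left(-17691 + \frac{-95 - 104}{-129 - 104}\right) \left(12933 + 7738\right) + \frac{1608}{271} = \left(-17691 + \frac{1}{-233} \left(-199\right)\right) 20671 + \frac{1608}{271} = \left(-17691 - - \frac{199}{233}\right) 20671 + \frac{1608}{271} = \left(-17691 + \frac{199}{233}\right) 20671 + \frac{1608}{271} = \left(- \frac{4121804}{233}\right) 20671 + \frac{1608}{271} = - \frac{85201810484}{233} + \frac{1608}{271} = - \frac{23089690266500}{63143}$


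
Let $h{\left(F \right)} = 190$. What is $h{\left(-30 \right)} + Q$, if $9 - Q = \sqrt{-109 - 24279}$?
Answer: $199 - 2 i \sqrt{6097} \approx 199.0 - 156.17 i$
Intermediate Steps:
$Q = 9 - 2 i \sqrt{6097}$ ($Q = 9 - \sqrt{-109 - 24279} = 9 - \sqrt{-24388} = 9 - 2 i \sqrt{6097} \approx 9.0 - 156.17 i$)
$h{\left(-30 \right)} + Q = 190 + \left(9 - 2 i \sqrt{6097}\right) = 199 - 2 i \sqrt{6097}$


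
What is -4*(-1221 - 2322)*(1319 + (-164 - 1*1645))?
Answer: -6944280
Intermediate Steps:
-4*(-1221 - 2322)*(1319 + (-164 - 1*1645)) = -(-14172)*(1319 + (-164 - 1645)) = -(-14172)*(1319 - 1809) = -(-14172)*(-490) = -4*1736070 = -6944280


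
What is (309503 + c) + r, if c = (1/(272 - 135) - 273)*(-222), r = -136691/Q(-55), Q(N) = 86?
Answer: 4341878479/11782 ≈ 3.6852e+5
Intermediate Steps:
r = -136691/86 ≈ -1589.4
c = 8302800/137 (c = (1/137 - 273)*(-222) = -37400/137*(-222) = 8302800/137 ≈ 60604.)
(309503 + c) + r = (309503 + 8302800/137) - 136691/86 = 50704711/137 - 136691/86 = 4341878479/11782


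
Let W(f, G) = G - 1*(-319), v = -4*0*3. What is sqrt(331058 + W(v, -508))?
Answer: sqrt(330869) ≈ 575.21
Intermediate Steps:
v = 0 (v = 0*3 = 0)
W(f, G) = 319 + G (W(f, G) = G + 319 = 319 + G)
sqrt(331058 + W(v, -508)) = sqrt(331058 + (319 - 508)) = sqrt(331058 - 189) = sqrt(330869)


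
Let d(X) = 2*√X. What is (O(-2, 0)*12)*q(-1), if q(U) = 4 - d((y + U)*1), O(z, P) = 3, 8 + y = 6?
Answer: 144 - 72*I*√3 ≈ 144.0 - 124.71*I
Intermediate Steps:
y = -2 (y = -8 + 6 = -2)
q(U) = 4 - 2*√(-2 + U) (q(U) = 4 - 2*√((-2 + U)*1) = 4 - 2*√(-2 + U))
(O(-2, 0)*12)*q(-1) = (3*12)*(4 - 2*√(-2 - 1)) = 36*(4 - 2*I*√3) = 144 - 72*I*√3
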